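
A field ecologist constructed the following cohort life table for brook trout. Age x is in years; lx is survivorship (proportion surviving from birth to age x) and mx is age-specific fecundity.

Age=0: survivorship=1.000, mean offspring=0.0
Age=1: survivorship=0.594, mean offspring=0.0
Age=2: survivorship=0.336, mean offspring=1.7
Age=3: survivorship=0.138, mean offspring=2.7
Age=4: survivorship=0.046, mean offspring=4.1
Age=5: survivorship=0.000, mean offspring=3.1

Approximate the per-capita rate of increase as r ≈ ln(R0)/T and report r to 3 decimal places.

R0 = Σ lx·mx = 0 + 0 + 0.5712 + 0.3726 + 0.1886 + 0 = 1.1324
Σ x·lx·mx = 3.0146; T = 3.0146/1.1324 = 2.66213…
r ≈ ln(R0)/T = ln(1.1324)/2.66213… = 0.04671… → 0.047

0.047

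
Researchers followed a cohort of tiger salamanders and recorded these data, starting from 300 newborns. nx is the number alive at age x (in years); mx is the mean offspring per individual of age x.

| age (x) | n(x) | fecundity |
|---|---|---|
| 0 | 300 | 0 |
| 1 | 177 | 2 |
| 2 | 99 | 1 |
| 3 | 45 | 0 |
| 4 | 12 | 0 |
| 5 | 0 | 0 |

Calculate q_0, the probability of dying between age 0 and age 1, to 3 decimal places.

lx = nx/n0 = nx/300: 1, 0.59, 0.33, 0.15, 0.04, 0
q_0 = (l_0 − l_1) / l_0 = (1 − 0.59) / 1
     = 0.41 / 1 = 0.41 → 0.410

0.410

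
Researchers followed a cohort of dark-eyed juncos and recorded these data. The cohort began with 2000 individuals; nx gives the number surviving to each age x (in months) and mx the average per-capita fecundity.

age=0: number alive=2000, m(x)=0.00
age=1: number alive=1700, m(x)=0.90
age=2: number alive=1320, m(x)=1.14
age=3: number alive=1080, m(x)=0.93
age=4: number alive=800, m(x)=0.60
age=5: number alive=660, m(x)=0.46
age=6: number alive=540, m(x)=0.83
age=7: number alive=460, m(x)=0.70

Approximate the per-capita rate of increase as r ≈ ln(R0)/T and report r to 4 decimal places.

lx = nx/n0 = nx/2000: 1, 0.85, 0.66, 0.54, 0.4, 0.33, 0.27, 0.23
R0 = Σ lx·mx = 0 + 0.765 + 0.7524 + 0.5022 + 0.24 + 0.1518 + 0.2241 + 0.161 = 2.7965
Σ x·lx·mx = 7.967; T = 7.967/2.7965 = 2.84892…
r ≈ ln(R0)/T = ln(2.7965)/2.84892… = 0.360968… → 0.3610

0.3610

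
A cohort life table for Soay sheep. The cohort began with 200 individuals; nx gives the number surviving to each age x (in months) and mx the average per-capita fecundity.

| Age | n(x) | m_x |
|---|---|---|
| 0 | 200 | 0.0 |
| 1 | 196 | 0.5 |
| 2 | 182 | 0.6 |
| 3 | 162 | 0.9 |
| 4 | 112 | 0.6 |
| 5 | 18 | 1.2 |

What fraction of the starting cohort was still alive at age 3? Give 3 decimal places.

l_3 = n_3/n_0 = 162/200 = 0.81 → 0.810

0.810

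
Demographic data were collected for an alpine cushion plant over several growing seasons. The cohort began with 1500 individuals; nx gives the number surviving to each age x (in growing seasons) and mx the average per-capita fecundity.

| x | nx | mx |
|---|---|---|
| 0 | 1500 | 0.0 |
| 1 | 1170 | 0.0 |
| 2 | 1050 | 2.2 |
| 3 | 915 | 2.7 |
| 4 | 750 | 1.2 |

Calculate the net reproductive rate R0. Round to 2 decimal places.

lx = nx/n0 = nx/1500: 1, 0.78, 0.7, 0.61, 0.5
lx·mx by age: 0, 0, 1.54, 1.647, 0.6
R0 = Σ lx·mx = 3.787 → 3.79

3.79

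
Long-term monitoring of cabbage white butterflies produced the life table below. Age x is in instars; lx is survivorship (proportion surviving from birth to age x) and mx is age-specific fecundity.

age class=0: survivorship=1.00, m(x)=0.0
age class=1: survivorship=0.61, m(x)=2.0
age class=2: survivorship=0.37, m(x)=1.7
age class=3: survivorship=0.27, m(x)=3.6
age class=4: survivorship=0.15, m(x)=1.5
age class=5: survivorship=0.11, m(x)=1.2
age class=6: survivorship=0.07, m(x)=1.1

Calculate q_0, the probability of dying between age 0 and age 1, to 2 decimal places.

q_0 = (l_0 − l_1) / l_0 = (1 − 0.61) / 1
     = 0.39 / 1 = 0.39 → 0.39

0.39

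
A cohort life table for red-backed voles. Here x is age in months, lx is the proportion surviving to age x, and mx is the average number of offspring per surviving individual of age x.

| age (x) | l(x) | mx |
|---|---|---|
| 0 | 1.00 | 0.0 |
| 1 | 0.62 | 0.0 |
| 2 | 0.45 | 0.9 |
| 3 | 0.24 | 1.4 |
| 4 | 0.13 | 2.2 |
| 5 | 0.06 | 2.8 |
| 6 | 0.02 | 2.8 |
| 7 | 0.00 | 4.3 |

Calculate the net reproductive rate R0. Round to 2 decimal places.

lx·mx by age: 0, 0, 0.405, 0.336, 0.286, 0.168, 0.056, 0
R0 = Σ lx·mx = 1.251 → 1.25

1.25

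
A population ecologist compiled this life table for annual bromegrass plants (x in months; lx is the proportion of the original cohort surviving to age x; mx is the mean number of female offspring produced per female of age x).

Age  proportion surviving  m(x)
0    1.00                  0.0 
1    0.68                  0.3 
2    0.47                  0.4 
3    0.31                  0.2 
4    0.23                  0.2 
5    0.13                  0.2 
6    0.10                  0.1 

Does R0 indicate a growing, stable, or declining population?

R0 = Σ lx·mx = 0 + 0.204 + 0.188 + 0.062 + 0.046 + 0.026 + 0.01 = 0.536
R0 < 1, so the population is declining.

declining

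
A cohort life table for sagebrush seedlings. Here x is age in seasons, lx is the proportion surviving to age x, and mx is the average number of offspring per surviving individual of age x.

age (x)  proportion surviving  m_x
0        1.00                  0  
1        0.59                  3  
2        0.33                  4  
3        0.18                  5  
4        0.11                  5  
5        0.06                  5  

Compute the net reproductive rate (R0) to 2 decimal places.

lx·mx by age: 0, 1.77, 1.32, 0.9, 0.55, 0.3
R0 = Σ lx·mx = 4.84 → 4.84

4.84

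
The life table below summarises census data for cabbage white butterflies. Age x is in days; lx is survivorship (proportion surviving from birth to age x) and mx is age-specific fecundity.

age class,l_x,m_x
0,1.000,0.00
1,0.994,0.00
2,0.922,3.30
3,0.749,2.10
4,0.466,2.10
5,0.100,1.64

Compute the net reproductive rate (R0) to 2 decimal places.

lx·mx by age: 0, 0, 3.0426, 1.5729, 0.9786, 0.164
R0 = Σ lx·mx = 5.7581 → 5.76

5.76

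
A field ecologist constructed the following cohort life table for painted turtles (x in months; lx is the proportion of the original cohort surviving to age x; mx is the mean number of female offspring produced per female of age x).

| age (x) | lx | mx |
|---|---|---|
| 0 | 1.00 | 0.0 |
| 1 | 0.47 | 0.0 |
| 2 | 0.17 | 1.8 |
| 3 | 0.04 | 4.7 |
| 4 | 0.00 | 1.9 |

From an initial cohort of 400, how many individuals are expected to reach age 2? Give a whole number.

68

Expected survivors = N0 · l_2 = 400 × 0.17 = 68 → 68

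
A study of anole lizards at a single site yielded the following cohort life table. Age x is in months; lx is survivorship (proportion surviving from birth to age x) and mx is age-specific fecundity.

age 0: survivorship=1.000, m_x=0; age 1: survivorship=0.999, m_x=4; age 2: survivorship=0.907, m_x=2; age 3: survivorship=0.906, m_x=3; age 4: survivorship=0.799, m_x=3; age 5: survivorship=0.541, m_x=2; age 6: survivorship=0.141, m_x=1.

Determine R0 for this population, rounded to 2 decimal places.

12.15

lx·mx by age: 0, 3.996, 1.814, 2.718, 2.397, 1.082, 0.141
R0 = Σ lx·mx = 12.148 → 12.15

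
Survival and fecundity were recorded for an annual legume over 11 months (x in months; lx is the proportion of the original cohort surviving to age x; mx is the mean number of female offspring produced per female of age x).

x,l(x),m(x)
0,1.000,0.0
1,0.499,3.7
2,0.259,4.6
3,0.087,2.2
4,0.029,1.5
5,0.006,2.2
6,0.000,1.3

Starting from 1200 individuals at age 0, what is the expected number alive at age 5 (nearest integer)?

7

Expected survivors = N0 · l_5 = 1200 × 0.006 = 7.2 → 7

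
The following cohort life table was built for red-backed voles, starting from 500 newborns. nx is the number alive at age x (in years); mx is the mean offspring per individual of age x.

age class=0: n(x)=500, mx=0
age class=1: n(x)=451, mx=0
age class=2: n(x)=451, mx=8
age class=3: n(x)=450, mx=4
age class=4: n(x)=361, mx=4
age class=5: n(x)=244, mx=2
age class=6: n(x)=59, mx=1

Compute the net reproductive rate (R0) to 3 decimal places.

lx = nx/n0 = nx/500: 1, 0.902, 0.902, 0.9, 0.722, 0.488, 0.118
lx·mx by age: 0, 0, 7.216, 3.6, 2.888, 0.976, 0.118
R0 = Σ lx·mx = 14.798 → 14.798

14.798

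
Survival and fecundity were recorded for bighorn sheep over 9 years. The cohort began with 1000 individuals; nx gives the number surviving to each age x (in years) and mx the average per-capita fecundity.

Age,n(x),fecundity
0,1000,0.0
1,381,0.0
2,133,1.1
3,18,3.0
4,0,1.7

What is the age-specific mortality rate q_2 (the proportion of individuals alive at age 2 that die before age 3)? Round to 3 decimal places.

0.865

lx = nx/n0 = nx/1000: 1, 0.381, 0.133, 0.018, 0
q_2 = (l_2 − l_3) / l_2 = (0.133 − 0.018) / 0.133
     = 0.115 / 0.133 = 0.864662… → 0.865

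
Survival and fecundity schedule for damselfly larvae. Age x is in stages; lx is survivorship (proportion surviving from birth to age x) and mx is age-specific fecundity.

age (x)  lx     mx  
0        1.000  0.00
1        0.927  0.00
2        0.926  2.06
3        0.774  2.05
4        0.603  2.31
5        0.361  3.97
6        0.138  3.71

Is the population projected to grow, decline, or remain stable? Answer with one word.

R0 = Σ lx·mx = 0 + 0 + 1.90756 + 1.5867 + 1.39293 + 1.43317 + 0.51198 = 6.83234
R0 > 1, so the population is growing.

growing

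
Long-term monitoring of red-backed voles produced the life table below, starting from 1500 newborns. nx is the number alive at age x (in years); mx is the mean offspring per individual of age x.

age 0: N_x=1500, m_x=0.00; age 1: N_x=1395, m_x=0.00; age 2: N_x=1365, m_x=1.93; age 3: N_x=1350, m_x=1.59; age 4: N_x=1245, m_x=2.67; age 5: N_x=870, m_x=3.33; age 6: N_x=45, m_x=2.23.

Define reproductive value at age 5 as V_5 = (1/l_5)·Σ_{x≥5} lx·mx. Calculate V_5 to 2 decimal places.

3.45

lx = nx/n0 = nx/1500: 1, 0.93, 0.91, 0.9, 0.83, 0.58, 0.03
lx·mx for x ≥ 5: 1.9314, 0.0669 → sum = 1.9983
V_5 = 1.9983 / l_5 = 1.9983 / 0.58 = 3.445345… → 3.45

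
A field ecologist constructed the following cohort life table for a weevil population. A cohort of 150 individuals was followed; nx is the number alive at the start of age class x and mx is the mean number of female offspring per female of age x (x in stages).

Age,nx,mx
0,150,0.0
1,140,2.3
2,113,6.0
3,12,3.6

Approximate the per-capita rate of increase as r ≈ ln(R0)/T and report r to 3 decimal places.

1.119

lx = nx/n0 = nx/150: 1, 0.93333…, 0.75333…, 0.08
R0 = Σ lx·mx = 0 + 2.14667… + 4.52… + 0.288 = 6.954667…
Σ x·lx·mx = 12.050667…; T = 12.050667…/6.954667… = 1.73275…
r ≈ ln(R0)/T = ln(6.954667…)/1.73275… = 1.11927… → 1.119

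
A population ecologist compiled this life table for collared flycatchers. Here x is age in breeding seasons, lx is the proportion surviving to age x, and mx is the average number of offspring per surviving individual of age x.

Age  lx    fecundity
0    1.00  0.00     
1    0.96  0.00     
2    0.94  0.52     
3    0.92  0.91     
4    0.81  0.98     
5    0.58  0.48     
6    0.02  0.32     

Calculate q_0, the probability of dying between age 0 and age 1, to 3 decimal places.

q_0 = (l_0 − l_1) / l_0 = (1 − 0.96) / 1
     = 0.04 / 1 = 0.04 → 0.040

0.040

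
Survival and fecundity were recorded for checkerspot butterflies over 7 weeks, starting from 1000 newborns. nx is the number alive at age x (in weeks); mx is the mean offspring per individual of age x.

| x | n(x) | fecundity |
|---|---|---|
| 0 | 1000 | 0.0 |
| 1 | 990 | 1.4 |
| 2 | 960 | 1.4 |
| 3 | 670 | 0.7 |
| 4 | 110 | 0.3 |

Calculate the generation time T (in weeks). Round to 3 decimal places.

1.737

lx = nx/n0 = nx/1000: 1, 0.99, 0.96, 0.67, 0.11
lx·mx: 0, 1.386, 1.344, 0.469, 0.033 → R0 = 3.232
x·lx·mx: 0, 1.386, 2.688, 1.407, 0.132 → Σ = 5.613
T = 5.613 / 3.232 = 1.736696… → 1.737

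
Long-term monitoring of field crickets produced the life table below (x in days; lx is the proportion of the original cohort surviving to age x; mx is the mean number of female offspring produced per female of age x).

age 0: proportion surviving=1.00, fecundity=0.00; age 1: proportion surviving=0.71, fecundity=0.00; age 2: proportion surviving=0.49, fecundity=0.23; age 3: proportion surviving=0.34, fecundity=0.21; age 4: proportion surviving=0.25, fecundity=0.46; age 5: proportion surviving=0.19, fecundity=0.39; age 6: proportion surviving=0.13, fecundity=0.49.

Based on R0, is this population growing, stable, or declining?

R0 = Σ lx·mx = 0 + 0 + 0.1127 + 0.0714 + 0.115 + 0.0741 + 0.0637 = 0.4369
R0 < 1, so the population is declining.

declining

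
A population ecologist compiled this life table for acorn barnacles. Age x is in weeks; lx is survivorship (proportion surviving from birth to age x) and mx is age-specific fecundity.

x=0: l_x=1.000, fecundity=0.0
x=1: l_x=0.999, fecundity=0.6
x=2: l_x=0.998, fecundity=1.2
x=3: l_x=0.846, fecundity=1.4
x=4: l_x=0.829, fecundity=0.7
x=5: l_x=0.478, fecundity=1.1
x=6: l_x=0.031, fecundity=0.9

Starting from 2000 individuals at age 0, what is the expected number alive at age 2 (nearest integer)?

1996

Expected survivors = N0 · l_2 = 2000 × 0.998 = 1996 → 1996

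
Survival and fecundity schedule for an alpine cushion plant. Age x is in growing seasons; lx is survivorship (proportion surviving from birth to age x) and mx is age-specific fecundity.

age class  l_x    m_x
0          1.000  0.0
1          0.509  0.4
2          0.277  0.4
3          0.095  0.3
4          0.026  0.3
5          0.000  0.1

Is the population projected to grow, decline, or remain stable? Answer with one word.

declining

R0 = Σ lx·mx = 0 + 0.2036 + 0.1108 + 0.0285 + 0.0078 + 0 = 0.3507
R0 < 1, so the population is declining.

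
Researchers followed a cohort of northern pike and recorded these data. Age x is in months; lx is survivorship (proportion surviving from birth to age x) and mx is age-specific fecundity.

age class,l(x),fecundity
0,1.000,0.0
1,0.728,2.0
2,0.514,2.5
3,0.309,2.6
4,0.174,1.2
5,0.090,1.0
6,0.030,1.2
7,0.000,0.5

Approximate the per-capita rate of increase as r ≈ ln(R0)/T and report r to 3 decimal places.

R0 = Σ lx·mx = 0 + 1.456 + 1.285 + 0.8034 + 0.2088 + 0.09 + 0.036 + 0 = 3.8792
Σ x·lx·mx = 7.9374; T = 7.9374/3.8792 = 2.04614…
r ≈ ln(R0)/T = ln(3.8792)/2.04614… = 0.66253… → 0.663

0.663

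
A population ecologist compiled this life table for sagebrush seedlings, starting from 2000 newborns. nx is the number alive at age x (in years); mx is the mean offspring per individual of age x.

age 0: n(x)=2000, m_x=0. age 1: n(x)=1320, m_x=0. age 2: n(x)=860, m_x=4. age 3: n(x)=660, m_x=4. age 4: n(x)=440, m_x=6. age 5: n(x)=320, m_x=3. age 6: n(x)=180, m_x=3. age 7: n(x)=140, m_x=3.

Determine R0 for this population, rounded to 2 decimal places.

5.32

lx = nx/n0 = nx/2000: 1, 0.66, 0.43, 0.33, 0.22, 0.16, 0.09, 0.07
lx·mx by age: 0, 0, 1.72, 1.32, 1.32, 0.48, 0.27, 0.21
R0 = Σ lx·mx = 5.32 → 5.32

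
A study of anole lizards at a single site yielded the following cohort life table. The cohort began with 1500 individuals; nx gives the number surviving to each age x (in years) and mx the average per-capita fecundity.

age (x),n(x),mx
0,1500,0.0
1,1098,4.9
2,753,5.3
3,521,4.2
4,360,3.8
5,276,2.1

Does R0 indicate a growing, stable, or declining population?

lx = nx/n0 = nx/1500: 1, 0.732, 0.502, 0.34733…, 0.24, 0.184
R0 = Σ lx·mx = 0 + 3.5868 + 2.6606 + 1.4588… + 0.912 + 0.3864 = 9.0046…
R0 > 1, so the population is growing.

growing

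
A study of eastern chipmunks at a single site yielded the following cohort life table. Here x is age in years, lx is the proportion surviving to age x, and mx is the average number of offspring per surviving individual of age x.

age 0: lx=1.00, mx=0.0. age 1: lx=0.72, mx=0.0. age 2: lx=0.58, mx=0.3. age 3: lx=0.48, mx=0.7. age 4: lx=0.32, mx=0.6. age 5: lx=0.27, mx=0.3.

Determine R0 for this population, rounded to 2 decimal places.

0.78

lx·mx by age: 0, 0, 0.174, 0.336, 0.192, 0.081
R0 = Σ lx·mx = 0.783 → 0.78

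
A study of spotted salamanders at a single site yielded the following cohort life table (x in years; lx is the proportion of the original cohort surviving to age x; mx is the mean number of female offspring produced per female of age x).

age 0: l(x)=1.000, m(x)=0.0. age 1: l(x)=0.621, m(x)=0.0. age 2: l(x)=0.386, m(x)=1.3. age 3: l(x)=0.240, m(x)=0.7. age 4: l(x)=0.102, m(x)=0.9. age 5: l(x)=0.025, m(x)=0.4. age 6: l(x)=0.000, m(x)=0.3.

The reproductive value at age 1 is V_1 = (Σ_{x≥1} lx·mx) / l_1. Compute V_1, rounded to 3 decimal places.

lx·mx for x ≥ 1: 0, 0.5018, 0.168, 0.0918, 0.01, 0 → sum = 0.7716
V_1 = 0.7716 / l_1 = 0.7716 / 0.621 = 1.242512… → 1.243

1.243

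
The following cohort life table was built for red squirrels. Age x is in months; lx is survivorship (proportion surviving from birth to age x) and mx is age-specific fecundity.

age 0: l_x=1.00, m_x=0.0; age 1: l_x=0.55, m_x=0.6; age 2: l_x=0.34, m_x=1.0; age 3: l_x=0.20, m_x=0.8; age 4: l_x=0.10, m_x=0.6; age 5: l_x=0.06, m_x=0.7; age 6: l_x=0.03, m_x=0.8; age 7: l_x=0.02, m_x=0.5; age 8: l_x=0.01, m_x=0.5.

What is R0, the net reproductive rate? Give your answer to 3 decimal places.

0.971

lx·mx by age: 0, 0.33, 0.34, 0.16, 0.06, 0.042, 0.024, 0.01, 0.005
R0 = Σ lx·mx = 0.971 → 0.971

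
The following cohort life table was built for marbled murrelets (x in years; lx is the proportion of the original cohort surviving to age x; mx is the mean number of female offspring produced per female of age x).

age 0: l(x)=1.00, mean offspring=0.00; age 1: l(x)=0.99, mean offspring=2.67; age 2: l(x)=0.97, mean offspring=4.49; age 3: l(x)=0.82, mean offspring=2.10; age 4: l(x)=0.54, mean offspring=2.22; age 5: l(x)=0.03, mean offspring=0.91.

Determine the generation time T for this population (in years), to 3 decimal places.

lx·mx: 0, 2.6433, 4.3553, 1.722, 1.1988, 0.0273 → R0 = 9.9467
x·lx·mx: 0, 2.6433, 8.7106, 5.166, 4.7952, 0.1365 → Σ = 21.4516
T = 21.4516 / 9.9467 = 2.156655… → 2.157

2.157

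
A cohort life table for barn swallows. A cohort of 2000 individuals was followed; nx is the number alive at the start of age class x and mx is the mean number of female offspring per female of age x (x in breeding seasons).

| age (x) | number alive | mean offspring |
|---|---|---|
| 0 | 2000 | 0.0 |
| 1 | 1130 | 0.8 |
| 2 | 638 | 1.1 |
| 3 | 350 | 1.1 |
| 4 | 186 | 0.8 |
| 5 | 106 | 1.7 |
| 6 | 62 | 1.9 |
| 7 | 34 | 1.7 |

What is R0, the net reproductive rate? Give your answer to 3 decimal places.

1.248

lx = nx/n0 = nx/2000: 1, 0.565, 0.319, 0.175, 0.093, 0.053, 0.031, 0.017
lx·mx by age: 0, 0.452, 0.3509, 0.1925, 0.0744, 0.0901, 0.0589, 0.0289
R0 = Σ lx·mx = 1.2477 → 1.248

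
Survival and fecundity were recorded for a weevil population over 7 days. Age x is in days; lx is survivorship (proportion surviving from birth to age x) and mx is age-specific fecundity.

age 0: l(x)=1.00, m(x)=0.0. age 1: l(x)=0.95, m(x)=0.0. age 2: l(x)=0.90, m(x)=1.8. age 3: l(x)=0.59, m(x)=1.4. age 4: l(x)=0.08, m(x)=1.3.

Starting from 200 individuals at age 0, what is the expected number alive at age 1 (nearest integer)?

190

Expected survivors = N0 · l_1 = 200 × 0.95 = 190 → 190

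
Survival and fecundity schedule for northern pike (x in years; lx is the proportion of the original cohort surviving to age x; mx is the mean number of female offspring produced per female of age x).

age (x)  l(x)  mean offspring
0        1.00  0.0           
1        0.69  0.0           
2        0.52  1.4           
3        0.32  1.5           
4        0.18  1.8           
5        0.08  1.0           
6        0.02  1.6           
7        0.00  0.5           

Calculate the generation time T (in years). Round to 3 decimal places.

2.910

lx·mx: 0, 0, 0.728, 0.48, 0.324, 0.08, 0.032, 0 → R0 = 1.644
x·lx·mx: 0, 0, 1.456, 1.44, 1.296, 0.4, 0.192, 0 → Σ = 4.784
T = 4.784 / 1.644 = 2.909976… → 2.910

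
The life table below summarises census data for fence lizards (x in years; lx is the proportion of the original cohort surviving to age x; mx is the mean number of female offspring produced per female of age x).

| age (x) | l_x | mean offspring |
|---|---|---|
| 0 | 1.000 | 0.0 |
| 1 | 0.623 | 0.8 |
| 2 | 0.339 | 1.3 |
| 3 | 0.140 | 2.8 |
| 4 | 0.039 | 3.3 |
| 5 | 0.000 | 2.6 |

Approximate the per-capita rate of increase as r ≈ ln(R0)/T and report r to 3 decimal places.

0.180

R0 = Σ lx·mx = 0 + 0.4984 + 0.4407 + 0.392 + 0.1287 + 0 = 1.4598
Σ x·lx·mx = 3.0706; T = 3.0706/1.4598 = 2.10344…
r ≈ ln(R0)/T = ln(1.4598)/2.10344… = 0.17985… → 0.180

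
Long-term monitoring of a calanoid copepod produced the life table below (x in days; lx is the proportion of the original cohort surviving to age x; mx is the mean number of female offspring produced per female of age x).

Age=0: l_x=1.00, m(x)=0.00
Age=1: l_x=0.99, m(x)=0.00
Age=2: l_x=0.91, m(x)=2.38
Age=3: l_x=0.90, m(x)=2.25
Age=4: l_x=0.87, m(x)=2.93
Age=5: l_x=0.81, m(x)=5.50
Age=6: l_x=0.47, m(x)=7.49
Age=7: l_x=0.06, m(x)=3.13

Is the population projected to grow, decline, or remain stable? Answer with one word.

growing

R0 = Σ lx·mx = 0 + 0 + 2.1658 + 2.025 + 2.5491 + 4.455 + 3.5203 + 0.1878 = 14.903
R0 > 1, so the population is growing.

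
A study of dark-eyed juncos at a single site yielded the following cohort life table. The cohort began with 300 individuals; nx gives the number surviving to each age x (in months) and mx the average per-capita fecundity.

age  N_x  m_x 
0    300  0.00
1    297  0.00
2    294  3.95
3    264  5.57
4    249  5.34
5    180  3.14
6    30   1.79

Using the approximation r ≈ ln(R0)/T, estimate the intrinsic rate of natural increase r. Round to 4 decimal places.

0.8213

lx = nx/n0 = nx/300: 1, 0.99, 0.98, 0.88, 0.83, 0.6, 0.1
R0 = Σ lx·mx = 0 + 0 + 3.871 + 4.9016 + 4.4322 + 1.884 + 0.179 = 15.2678
Σ x·lx·mx = 50.6696; T = 50.6696/15.2678 = 3.31872…
r ≈ ln(R0)/T = ln(15.2678)/3.31872… = 0.821324… → 0.8213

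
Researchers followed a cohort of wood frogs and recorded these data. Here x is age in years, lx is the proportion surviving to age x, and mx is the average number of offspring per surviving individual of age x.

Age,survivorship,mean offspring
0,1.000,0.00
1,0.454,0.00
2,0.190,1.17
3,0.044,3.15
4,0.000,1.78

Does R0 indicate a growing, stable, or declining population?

declining

R0 = Σ lx·mx = 0 + 0 + 0.2223 + 0.1386 + 0 = 0.3609
R0 < 1, so the population is declining.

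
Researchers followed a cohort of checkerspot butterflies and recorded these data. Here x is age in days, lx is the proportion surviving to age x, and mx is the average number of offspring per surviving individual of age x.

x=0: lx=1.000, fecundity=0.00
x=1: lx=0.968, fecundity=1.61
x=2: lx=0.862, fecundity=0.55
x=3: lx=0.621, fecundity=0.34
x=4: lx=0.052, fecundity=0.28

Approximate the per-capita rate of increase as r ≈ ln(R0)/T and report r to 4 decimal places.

0.5752

R0 = Σ lx·mx = 0 + 1.55848 + 0.4741 + 0.21114 + 0.01456 = 2.25828
Σ x·lx·mx = 3.19834; T = 3.19834/2.25828 = 1.41627…
r ≈ ln(R0)/T = ln(2.25828)/1.41627… = 0.575174… → 0.5752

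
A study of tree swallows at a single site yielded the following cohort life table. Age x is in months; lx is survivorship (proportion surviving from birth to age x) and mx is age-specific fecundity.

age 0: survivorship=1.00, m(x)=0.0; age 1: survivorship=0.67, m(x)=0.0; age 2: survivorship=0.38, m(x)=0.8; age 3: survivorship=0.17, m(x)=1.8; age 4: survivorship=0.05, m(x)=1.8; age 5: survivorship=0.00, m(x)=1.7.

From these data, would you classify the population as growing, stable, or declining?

declining

R0 = Σ lx·mx = 0 + 0 + 0.304 + 0.306 + 0.09 + 0 = 0.7
R0 < 1, so the population is declining.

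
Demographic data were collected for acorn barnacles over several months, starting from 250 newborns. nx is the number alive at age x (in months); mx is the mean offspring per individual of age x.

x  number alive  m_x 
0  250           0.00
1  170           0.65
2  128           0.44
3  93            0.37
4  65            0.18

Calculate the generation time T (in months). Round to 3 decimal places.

1.753

lx = nx/n0 = nx/250: 1, 0.68, 0.512, 0.372, 0.26
lx·mx: 0, 0.442, 0.22528, 0.13764, 0.0468 → R0 = 0.85172
x·lx·mx: 0, 0.442, 0.45056, 0.41292, 0.1872 → Σ = 1.49268
T = 1.49268 / 0.85172 = 1.752548… → 1.753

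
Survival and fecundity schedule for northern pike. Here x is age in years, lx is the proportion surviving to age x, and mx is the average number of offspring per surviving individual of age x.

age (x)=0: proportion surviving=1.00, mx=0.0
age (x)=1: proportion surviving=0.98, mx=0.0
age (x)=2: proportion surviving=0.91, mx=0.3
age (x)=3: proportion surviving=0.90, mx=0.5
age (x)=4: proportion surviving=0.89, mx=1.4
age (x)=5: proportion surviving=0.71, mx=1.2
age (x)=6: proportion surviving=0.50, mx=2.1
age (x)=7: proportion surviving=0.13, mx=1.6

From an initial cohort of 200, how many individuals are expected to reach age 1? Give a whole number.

196

Expected survivors = N0 · l_1 = 200 × 0.98 = 196 → 196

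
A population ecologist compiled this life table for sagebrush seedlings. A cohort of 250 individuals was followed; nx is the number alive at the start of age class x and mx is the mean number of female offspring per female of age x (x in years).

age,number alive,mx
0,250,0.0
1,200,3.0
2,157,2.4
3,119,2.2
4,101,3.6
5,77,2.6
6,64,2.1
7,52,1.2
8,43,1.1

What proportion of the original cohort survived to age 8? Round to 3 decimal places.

l_8 = n_8/n_0 = 43/250 = 0.172 → 0.172

0.172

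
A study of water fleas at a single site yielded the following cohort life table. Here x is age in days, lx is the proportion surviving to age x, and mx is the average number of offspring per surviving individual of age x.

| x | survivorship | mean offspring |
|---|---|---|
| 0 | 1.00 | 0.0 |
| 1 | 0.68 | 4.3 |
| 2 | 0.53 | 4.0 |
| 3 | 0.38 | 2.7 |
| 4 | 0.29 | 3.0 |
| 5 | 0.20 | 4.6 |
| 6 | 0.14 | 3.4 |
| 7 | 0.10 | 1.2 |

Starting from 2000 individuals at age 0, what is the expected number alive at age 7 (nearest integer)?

Expected survivors = N0 · l_7 = 2000 × 0.10 = 200 → 200

200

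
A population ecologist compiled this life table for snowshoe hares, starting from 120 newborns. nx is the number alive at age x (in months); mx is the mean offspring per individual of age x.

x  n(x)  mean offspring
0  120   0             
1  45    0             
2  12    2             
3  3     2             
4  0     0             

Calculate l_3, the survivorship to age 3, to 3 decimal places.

l_3 = n_3/n_0 = 3/120 = 0.025 → 0.025

0.025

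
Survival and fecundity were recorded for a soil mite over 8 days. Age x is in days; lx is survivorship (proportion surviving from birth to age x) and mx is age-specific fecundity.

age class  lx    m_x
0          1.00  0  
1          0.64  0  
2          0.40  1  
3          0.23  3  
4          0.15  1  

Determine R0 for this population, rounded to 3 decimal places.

1.240

lx·mx by age: 0, 0, 0.4, 0.69, 0.15
R0 = Σ lx·mx = 1.24 → 1.240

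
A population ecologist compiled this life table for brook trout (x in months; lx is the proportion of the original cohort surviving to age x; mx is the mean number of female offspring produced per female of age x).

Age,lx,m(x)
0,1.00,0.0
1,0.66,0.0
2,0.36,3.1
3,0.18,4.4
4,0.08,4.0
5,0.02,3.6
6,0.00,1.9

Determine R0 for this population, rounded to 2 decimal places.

2.30

lx·mx by age: 0, 0, 1.116, 0.792, 0.32, 0.072, 0
R0 = Σ lx·mx = 2.3 → 2.30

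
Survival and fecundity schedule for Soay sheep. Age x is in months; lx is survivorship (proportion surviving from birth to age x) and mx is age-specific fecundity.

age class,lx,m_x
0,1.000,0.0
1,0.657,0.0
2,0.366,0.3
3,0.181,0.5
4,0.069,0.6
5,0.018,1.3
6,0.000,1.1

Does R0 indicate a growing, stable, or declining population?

R0 = Σ lx·mx = 0 + 0 + 0.1098 + 0.0905 + 0.0414 + 0.0234 + 0 = 0.2651
R0 < 1, so the population is declining.

declining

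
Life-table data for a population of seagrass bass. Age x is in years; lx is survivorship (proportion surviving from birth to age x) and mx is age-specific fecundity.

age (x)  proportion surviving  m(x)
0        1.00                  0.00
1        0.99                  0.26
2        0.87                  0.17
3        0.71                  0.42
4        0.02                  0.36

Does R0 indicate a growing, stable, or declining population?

R0 = Σ lx·mx = 0 + 0.2574 + 0.1479 + 0.2982 + 0.0072 = 0.7107
R0 < 1, so the population is declining.

declining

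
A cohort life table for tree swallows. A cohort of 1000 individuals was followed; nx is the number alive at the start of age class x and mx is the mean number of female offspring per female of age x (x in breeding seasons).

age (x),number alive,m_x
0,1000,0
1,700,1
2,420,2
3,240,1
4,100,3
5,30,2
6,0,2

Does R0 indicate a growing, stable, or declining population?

growing

lx = nx/n0 = nx/1000: 1, 0.7, 0.42, 0.24, 0.1, 0.03, 0
R0 = Σ lx·mx = 0 + 0.7 + 0.84 + 0.24 + 0.3 + 0.06 + 0 = 2.14
R0 > 1, so the population is growing.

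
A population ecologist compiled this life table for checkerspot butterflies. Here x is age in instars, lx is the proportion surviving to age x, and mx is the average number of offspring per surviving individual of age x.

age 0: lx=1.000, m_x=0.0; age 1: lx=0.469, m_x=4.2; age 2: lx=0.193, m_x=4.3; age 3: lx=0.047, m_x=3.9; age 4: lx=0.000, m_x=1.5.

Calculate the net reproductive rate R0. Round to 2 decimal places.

lx·mx by age: 0, 1.9698, 0.8299, 0.1833, 0
R0 = Σ lx·mx = 2.983 → 2.98

2.98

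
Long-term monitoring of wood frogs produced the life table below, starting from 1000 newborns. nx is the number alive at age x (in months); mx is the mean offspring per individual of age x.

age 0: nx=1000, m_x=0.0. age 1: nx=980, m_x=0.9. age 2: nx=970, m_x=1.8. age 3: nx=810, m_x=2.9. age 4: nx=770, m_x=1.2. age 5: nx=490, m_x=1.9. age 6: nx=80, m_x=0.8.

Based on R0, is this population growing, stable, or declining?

growing

lx = nx/n0 = nx/1000: 1, 0.98, 0.97, 0.81, 0.77, 0.49, 0.08
R0 = Σ lx·mx = 0 + 0.882 + 1.746 + 2.349 + 0.924 + 0.931 + 0.064 = 6.896
R0 > 1, so the population is growing.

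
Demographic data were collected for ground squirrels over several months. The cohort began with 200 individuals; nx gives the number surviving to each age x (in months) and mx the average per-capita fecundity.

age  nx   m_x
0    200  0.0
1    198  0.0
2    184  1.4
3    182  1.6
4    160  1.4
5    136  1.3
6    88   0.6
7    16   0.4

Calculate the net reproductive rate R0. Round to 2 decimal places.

lx = nx/n0 = nx/200: 1, 0.99, 0.92, 0.91, 0.8, 0.68, 0.44, 0.08
lx·mx by age: 0, 0, 1.288, 1.456, 1.12, 0.884, 0.264, 0.032
R0 = Σ lx·mx = 5.044 → 5.04

5.04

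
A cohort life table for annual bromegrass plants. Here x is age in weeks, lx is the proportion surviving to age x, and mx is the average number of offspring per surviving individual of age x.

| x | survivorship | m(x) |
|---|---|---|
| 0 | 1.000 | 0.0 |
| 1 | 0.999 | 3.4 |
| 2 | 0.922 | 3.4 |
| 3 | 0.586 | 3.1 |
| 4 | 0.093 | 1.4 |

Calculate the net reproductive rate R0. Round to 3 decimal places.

lx·mx by age: 0, 3.3966, 3.1348, 1.8166, 0.1302
R0 = Σ lx·mx = 8.4782 → 8.478

8.478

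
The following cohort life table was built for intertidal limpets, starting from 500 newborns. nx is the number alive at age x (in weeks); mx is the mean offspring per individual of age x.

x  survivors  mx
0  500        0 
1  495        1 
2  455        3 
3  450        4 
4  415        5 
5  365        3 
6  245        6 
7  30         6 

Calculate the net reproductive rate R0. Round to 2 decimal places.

lx = nx/n0 = nx/500: 1, 0.99, 0.91, 0.9, 0.83, 0.73, 0.49, 0.06
lx·mx by age: 0, 0.99, 2.73, 3.6, 4.15, 2.19, 2.94, 0.36
R0 = Σ lx·mx = 16.96 → 16.96

16.96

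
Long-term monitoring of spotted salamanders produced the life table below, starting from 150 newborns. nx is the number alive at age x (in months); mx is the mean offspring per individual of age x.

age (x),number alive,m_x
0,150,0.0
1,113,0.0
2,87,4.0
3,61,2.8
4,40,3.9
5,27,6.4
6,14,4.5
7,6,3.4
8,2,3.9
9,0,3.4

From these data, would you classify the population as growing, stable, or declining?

lx = nx/n0 = nx/150: 1, 0.75333…, 0.58, 0.40667…, 0.26667…, 0.18, 0.09333…, 0.04, 0.01333…, 0
R0 = Σ lx·mx = 0 + 0 + 2.32 + 1.138667… + 1.04… + 1.152 + 0.42… + 0.136 + 0.052… + 0 = 6.258667…
R0 > 1, so the population is growing.

growing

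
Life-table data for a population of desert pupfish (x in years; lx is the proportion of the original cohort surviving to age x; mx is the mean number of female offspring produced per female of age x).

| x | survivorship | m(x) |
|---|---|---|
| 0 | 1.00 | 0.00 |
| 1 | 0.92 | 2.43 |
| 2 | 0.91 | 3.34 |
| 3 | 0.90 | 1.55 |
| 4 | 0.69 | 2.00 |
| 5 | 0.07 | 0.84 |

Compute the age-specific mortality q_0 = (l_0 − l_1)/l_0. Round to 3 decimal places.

0.080

q_0 = (l_0 − l_1) / l_0 = (1 − 0.92) / 1
     = 0.08 / 1 = 0.08 → 0.080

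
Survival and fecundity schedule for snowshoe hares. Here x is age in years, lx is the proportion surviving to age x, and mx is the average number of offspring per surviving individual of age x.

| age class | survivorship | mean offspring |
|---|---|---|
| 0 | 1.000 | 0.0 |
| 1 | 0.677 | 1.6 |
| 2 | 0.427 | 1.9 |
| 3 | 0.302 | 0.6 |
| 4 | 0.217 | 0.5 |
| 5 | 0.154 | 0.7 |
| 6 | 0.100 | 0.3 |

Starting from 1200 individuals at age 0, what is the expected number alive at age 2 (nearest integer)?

512

Expected survivors = N0 · l_2 = 1200 × 0.427 = 512.4 → 512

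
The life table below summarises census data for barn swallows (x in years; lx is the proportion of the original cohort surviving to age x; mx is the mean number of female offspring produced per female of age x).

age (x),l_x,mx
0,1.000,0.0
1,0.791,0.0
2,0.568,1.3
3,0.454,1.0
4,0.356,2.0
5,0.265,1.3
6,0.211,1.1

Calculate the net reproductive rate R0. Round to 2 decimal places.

2.48

lx·mx by age: 0, 0, 0.7384, 0.454, 0.712, 0.3445, 0.2321
R0 = Σ lx·mx = 2.481 → 2.48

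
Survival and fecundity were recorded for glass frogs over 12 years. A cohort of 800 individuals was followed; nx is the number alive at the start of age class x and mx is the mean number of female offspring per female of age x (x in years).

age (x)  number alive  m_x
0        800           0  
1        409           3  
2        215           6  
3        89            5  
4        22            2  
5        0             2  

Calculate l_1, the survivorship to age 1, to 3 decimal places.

l_1 = n_1/n_0 = 409/800 = 0.51125 → 0.511

0.511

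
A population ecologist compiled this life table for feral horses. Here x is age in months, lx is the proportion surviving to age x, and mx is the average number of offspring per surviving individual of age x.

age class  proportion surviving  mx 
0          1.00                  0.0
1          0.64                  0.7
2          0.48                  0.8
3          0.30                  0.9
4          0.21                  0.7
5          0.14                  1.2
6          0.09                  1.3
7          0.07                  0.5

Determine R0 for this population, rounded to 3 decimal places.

lx·mx by age: 0, 0.448, 0.384, 0.27, 0.147, 0.168, 0.117, 0.035
R0 = Σ lx·mx = 1.569 → 1.569

1.569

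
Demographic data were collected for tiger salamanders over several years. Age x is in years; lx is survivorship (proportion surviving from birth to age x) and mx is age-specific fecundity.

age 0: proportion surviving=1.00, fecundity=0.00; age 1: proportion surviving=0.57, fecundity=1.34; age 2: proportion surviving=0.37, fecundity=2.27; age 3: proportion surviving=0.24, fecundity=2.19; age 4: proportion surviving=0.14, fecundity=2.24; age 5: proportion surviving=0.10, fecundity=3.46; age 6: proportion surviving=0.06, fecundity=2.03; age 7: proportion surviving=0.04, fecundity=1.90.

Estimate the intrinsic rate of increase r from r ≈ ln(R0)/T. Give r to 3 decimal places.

R0 = Σ lx·mx = 0 + 0.7638 + 0.8399 + 0.5256 + 0.3136 + 0.346 + 0.1218 + 0.076 = 2.9867
Σ x·lx·mx = 8.2676; T = 8.2676/2.9867 = 2.76814…
r ≈ ln(R0)/T = ln(2.9867)/2.76814… = 0.39527… → 0.395

0.395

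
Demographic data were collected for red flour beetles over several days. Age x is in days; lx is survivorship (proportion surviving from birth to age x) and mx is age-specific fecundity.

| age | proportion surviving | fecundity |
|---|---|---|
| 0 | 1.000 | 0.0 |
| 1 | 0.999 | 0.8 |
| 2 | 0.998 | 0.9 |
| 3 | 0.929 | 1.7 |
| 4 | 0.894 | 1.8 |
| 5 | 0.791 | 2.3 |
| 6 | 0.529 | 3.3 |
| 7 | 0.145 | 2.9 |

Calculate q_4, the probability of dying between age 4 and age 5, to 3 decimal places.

0.115

q_4 = (l_4 − l_5) / l_4 = (0.894 − 0.791) / 0.894
     = 0.103 / 0.894 = 0.115213… → 0.115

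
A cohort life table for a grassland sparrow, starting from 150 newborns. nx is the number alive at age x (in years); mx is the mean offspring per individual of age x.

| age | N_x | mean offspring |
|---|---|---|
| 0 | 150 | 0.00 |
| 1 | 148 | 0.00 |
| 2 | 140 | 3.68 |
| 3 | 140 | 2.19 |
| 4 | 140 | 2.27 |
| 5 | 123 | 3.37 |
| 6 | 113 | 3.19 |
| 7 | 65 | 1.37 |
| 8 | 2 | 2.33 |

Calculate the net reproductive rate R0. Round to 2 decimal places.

lx = nx/n0 = nx/150: 1, 0.98667…, 0.93333…, 0.93333…, 0.93333…, 0.82, 0.75333…, 0.43333…, 0.01333…
lx·mx by age: 0, 0, 3.434667…, 2.044…, 2.118667…, 2.7634, 2.403133…, 0.593667…, 0.031067…
R0 = Σ lx·mx = 13.3886… → 13.39

13.39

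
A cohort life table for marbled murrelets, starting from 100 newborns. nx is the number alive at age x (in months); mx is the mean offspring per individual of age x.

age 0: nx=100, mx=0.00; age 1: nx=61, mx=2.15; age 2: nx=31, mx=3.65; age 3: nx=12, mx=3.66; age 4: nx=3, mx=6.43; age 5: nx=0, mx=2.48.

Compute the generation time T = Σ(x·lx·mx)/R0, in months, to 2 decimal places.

lx = nx/n0 = nx/100: 1, 0.61, 0.31, 0.12, 0.03, 0
lx·mx: 0, 1.3115, 1.1315, 0.4392, 0.1929, 0 → R0 = 3.0751
x·lx·mx: 0, 1.3115, 2.263, 1.3176, 0.7716, 0 → Σ = 5.6637
T = 5.6637 / 3.0751 = 1.841794… → 1.84

1.84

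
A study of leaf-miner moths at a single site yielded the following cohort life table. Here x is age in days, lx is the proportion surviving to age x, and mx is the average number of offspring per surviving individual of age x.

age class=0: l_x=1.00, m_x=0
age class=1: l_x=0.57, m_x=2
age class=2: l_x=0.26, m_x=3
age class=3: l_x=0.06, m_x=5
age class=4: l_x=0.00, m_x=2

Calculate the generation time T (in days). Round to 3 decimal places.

1.622

lx·mx: 0, 1.14, 0.78, 0.3, 0 → R0 = 2.22
x·lx·mx: 0, 1.14, 1.56, 0.9, 0 → Σ = 3.6
T = 3.6 / 2.22 = 1.621622… → 1.622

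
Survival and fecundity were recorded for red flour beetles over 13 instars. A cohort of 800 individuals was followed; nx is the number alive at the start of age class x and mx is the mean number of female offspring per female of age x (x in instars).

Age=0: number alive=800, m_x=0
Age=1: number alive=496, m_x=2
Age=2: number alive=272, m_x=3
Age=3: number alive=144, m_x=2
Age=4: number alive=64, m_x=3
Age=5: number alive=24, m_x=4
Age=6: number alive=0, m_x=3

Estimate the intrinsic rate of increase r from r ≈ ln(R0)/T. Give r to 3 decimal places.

lx = nx/n0 = nx/800: 1, 0.62, 0.34, 0.18, 0.08, 0.03, 0
R0 = Σ lx·mx = 0 + 1.24 + 1.02 + 0.36 + 0.24 + 0.12 + 0 = 2.98
Σ x·lx·mx = 5.92; T = 5.92/2.98 = 1.98658…
r ≈ ln(R0)/T = ln(2.98)/1.98658… = 0.54965… → 0.550

0.550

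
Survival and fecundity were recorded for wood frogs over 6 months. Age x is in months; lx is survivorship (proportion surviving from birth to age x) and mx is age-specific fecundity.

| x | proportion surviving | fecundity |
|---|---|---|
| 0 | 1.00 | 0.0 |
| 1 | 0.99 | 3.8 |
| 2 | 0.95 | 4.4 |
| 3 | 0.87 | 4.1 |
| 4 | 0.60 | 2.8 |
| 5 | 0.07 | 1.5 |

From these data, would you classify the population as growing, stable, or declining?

growing

R0 = Σ lx·mx = 0 + 3.762 + 4.18 + 3.567 + 1.68 + 0.105 = 13.294
R0 > 1, so the population is growing.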